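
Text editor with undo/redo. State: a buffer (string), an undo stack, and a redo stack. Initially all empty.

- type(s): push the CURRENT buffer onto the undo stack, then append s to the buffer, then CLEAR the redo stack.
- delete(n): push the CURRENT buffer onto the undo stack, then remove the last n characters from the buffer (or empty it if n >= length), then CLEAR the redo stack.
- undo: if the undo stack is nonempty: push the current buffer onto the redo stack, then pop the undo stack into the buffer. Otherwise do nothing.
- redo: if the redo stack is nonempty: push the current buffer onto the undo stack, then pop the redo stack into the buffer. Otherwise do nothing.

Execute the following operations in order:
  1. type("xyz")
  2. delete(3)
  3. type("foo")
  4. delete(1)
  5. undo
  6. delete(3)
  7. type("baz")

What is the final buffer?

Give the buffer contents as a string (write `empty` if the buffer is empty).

After op 1 (type): buf='xyz' undo_depth=1 redo_depth=0
After op 2 (delete): buf='(empty)' undo_depth=2 redo_depth=0
After op 3 (type): buf='foo' undo_depth=3 redo_depth=0
After op 4 (delete): buf='fo' undo_depth=4 redo_depth=0
After op 5 (undo): buf='foo' undo_depth=3 redo_depth=1
After op 6 (delete): buf='(empty)' undo_depth=4 redo_depth=0
After op 7 (type): buf='baz' undo_depth=5 redo_depth=0

Answer: baz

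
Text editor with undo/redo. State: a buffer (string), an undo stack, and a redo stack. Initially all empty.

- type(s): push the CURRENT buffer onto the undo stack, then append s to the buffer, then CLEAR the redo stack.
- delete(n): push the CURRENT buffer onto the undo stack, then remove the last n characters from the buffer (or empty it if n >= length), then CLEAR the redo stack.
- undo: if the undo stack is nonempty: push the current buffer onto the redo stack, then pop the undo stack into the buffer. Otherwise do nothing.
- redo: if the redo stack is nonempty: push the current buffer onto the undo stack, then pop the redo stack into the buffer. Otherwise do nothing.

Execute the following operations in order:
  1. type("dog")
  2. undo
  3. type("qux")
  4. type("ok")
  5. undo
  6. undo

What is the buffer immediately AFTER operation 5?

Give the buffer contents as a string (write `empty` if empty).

After op 1 (type): buf='dog' undo_depth=1 redo_depth=0
After op 2 (undo): buf='(empty)' undo_depth=0 redo_depth=1
After op 3 (type): buf='qux' undo_depth=1 redo_depth=0
After op 4 (type): buf='quxok' undo_depth=2 redo_depth=0
After op 5 (undo): buf='qux' undo_depth=1 redo_depth=1

Answer: qux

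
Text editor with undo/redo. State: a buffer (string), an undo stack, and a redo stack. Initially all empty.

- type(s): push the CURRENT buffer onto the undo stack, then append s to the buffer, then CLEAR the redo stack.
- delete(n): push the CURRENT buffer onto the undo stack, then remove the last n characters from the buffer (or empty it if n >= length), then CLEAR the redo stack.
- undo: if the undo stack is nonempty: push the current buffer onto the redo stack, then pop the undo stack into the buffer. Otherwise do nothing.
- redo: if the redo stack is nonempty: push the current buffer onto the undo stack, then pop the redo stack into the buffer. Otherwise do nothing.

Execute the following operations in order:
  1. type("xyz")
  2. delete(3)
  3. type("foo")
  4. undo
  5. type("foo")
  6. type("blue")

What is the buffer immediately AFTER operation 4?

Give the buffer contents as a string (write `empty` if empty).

Answer: empty

Derivation:
After op 1 (type): buf='xyz' undo_depth=1 redo_depth=0
After op 2 (delete): buf='(empty)' undo_depth=2 redo_depth=0
After op 3 (type): buf='foo' undo_depth=3 redo_depth=0
After op 4 (undo): buf='(empty)' undo_depth=2 redo_depth=1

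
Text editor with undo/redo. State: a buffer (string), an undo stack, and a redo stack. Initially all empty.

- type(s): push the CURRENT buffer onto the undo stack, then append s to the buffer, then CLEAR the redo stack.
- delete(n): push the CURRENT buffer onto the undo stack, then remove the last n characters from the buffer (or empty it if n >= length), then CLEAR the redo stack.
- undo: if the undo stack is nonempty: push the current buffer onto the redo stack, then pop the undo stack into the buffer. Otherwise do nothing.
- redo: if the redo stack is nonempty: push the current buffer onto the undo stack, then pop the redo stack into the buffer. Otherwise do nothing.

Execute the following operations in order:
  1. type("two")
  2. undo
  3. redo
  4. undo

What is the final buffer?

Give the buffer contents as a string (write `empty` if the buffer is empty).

Answer: empty

Derivation:
After op 1 (type): buf='two' undo_depth=1 redo_depth=0
After op 2 (undo): buf='(empty)' undo_depth=0 redo_depth=1
After op 3 (redo): buf='two' undo_depth=1 redo_depth=0
After op 4 (undo): buf='(empty)' undo_depth=0 redo_depth=1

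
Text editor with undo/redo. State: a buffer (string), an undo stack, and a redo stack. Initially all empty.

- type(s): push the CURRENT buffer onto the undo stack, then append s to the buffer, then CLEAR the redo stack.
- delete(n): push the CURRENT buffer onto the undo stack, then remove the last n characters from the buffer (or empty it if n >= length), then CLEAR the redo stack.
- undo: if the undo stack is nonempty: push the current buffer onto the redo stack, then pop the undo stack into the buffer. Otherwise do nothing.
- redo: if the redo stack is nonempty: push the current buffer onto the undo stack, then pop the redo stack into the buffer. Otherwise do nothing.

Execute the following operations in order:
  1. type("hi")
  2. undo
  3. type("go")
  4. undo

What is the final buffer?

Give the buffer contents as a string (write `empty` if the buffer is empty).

Answer: empty

Derivation:
After op 1 (type): buf='hi' undo_depth=1 redo_depth=0
After op 2 (undo): buf='(empty)' undo_depth=0 redo_depth=1
After op 3 (type): buf='go' undo_depth=1 redo_depth=0
After op 4 (undo): buf='(empty)' undo_depth=0 redo_depth=1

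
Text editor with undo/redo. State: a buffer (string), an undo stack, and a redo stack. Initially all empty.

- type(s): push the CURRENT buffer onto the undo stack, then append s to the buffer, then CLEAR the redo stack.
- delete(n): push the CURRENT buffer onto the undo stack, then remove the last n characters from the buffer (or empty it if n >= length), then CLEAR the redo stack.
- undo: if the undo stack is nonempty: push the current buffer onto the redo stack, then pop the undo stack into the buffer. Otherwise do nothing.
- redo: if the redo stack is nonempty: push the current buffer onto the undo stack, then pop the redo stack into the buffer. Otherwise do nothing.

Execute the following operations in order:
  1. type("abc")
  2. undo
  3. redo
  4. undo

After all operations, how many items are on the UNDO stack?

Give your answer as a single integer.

After op 1 (type): buf='abc' undo_depth=1 redo_depth=0
After op 2 (undo): buf='(empty)' undo_depth=0 redo_depth=1
After op 3 (redo): buf='abc' undo_depth=1 redo_depth=0
After op 4 (undo): buf='(empty)' undo_depth=0 redo_depth=1

Answer: 0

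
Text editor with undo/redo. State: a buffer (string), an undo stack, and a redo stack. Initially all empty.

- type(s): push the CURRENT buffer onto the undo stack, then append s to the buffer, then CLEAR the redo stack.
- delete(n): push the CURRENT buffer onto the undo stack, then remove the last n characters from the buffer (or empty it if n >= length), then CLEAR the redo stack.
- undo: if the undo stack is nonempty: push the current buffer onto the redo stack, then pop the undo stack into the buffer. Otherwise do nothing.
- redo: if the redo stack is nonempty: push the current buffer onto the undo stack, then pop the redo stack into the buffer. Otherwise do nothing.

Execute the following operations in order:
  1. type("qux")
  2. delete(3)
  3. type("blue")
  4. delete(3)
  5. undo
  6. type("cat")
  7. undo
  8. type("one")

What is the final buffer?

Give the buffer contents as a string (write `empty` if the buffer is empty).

Answer: blueone

Derivation:
After op 1 (type): buf='qux' undo_depth=1 redo_depth=0
After op 2 (delete): buf='(empty)' undo_depth=2 redo_depth=0
After op 3 (type): buf='blue' undo_depth=3 redo_depth=0
After op 4 (delete): buf='b' undo_depth=4 redo_depth=0
After op 5 (undo): buf='blue' undo_depth=3 redo_depth=1
After op 6 (type): buf='bluecat' undo_depth=4 redo_depth=0
After op 7 (undo): buf='blue' undo_depth=3 redo_depth=1
After op 8 (type): buf='blueone' undo_depth=4 redo_depth=0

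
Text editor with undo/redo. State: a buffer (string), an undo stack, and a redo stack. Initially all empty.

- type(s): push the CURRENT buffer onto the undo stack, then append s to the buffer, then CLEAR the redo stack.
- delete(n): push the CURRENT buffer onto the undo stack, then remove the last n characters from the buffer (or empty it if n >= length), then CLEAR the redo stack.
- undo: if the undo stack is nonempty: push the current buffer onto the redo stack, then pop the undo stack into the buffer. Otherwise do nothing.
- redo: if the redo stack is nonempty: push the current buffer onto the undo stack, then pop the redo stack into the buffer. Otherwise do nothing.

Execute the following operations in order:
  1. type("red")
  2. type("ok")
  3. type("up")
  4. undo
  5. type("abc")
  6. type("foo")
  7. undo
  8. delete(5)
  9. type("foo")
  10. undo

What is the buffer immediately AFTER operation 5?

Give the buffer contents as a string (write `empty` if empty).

Answer: redokabc

Derivation:
After op 1 (type): buf='red' undo_depth=1 redo_depth=0
After op 2 (type): buf='redok' undo_depth=2 redo_depth=0
After op 3 (type): buf='redokup' undo_depth=3 redo_depth=0
After op 4 (undo): buf='redok' undo_depth=2 redo_depth=1
After op 5 (type): buf='redokabc' undo_depth=3 redo_depth=0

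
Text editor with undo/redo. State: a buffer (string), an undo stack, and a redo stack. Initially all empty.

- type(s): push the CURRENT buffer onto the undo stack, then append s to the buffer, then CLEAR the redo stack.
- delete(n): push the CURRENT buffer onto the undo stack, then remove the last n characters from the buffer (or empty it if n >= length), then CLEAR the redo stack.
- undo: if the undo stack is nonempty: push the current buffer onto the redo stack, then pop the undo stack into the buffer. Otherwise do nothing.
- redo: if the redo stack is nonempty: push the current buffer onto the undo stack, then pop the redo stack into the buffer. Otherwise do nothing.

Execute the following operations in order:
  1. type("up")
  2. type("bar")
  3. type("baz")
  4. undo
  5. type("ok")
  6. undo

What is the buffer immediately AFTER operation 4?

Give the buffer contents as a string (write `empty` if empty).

Answer: upbar

Derivation:
After op 1 (type): buf='up' undo_depth=1 redo_depth=0
After op 2 (type): buf='upbar' undo_depth=2 redo_depth=0
After op 3 (type): buf='upbarbaz' undo_depth=3 redo_depth=0
After op 4 (undo): buf='upbar' undo_depth=2 redo_depth=1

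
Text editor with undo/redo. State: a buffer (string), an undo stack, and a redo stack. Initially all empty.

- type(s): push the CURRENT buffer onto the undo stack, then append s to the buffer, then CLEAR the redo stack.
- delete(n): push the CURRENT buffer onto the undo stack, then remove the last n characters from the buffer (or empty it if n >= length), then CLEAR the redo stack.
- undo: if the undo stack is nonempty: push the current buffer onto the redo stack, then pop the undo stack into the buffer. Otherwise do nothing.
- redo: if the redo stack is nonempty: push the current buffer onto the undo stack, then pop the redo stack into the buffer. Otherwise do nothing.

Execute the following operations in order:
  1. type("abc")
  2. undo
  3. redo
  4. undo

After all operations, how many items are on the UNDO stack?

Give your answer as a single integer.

Answer: 0

Derivation:
After op 1 (type): buf='abc' undo_depth=1 redo_depth=0
After op 2 (undo): buf='(empty)' undo_depth=0 redo_depth=1
After op 3 (redo): buf='abc' undo_depth=1 redo_depth=0
After op 4 (undo): buf='(empty)' undo_depth=0 redo_depth=1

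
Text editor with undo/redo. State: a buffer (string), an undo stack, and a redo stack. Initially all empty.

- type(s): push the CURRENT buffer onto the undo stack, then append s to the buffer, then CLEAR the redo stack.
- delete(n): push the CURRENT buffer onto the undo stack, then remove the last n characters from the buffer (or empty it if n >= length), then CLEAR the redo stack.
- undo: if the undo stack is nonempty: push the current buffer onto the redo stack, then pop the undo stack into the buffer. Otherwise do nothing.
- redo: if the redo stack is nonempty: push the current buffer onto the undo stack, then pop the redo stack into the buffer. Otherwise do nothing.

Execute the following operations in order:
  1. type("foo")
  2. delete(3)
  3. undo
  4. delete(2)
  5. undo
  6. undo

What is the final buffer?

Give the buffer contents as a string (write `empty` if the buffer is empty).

After op 1 (type): buf='foo' undo_depth=1 redo_depth=0
After op 2 (delete): buf='(empty)' undo_depth=2 redo_depth=0
After op 3 (undo): buf='foo' undo_depth=1 redo_depth=1
After op 4 (delete): buf='f' undo_depth=2 redo_depth=0
After op 5 (undo): buf='foo' undo_depth=1 redo_depth=1
After op 6 (undo): buf='(empty)' undo_depth=0 redo_depth=2

Answer: empty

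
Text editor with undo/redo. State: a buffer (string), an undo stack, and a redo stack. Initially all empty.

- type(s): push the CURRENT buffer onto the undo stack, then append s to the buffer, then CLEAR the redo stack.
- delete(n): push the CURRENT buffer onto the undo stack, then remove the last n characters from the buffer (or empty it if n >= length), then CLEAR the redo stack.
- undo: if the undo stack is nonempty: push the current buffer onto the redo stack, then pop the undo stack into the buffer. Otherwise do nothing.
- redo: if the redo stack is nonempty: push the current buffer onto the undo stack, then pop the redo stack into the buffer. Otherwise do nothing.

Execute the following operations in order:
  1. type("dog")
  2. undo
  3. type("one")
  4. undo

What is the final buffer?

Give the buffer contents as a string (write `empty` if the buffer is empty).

After op 1 (type): buf='dog' undo_depth=1 redo_depth=0
After op 2 (undo): buf='(empty)' undo_depth=0 redo_depth=1
After op 3 (type): buf='one' undo_depth=1 redo_depth=0
After op 4 (undo): buf='(empty)' undo_depth=0 redo_depth=1

Answer: empty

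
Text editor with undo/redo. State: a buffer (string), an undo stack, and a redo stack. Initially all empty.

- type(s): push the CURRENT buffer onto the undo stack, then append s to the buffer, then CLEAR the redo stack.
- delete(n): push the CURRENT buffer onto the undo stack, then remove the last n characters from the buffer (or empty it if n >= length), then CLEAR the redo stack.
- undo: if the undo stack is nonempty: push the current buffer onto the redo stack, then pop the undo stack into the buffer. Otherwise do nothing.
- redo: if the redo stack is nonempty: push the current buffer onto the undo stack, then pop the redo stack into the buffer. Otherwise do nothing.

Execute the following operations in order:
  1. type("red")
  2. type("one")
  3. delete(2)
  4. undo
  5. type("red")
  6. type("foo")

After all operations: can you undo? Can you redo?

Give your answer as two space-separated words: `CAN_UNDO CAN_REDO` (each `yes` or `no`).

After op 1 (type): buf='red' undo_depth=1 redo_depth=0
After op 2 (type): buf='redone' undo_depth=2 redo_depth=0
After op 3 (delete): buf='redo' undo_depth=3 redo_depth=0
After op 4 (undo): buf='redone' undo_depth=2 redo_depth=1
After op 5 (type): buf='redonered' undo_depth=3 redo_depth=0
After op 6 (type): buf='redoneredfoo' undo_depth=4 redo_depth=0

Answer: yes no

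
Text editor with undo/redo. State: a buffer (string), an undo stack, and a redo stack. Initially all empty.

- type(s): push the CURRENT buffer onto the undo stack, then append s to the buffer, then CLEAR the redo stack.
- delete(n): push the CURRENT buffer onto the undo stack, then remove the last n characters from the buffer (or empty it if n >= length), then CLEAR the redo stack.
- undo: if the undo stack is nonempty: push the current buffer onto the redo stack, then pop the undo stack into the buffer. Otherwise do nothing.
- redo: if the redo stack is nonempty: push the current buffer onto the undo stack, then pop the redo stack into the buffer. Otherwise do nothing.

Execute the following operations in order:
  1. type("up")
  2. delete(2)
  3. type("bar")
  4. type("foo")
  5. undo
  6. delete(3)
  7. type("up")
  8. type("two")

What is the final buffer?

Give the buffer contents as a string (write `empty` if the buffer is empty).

Answer: uptwo

Derivation:
After op 1 (type): buf='up' undo_depth=1 redo_depth=0
After op 2 (delete): buf='(empty)' undo_depth=2 redo_depth=0
After op 3 (type): buf='bar' undo_depth=3 redo_depth=0
After op 4 (type): buf='barfoo' undo_depth=4 redo_depth=0
After op 5 (undo): buf='bar' undo_depth=3 redo_depth=1
After op 6 (delete): buf='(empty)' undo_depth=4 redo_depth=0
After op 7 (type): buf='up' undo_depth=5 redo_depth=0
After op 8 (type): buf='uptwo' undo_depth=6 redo_depth=0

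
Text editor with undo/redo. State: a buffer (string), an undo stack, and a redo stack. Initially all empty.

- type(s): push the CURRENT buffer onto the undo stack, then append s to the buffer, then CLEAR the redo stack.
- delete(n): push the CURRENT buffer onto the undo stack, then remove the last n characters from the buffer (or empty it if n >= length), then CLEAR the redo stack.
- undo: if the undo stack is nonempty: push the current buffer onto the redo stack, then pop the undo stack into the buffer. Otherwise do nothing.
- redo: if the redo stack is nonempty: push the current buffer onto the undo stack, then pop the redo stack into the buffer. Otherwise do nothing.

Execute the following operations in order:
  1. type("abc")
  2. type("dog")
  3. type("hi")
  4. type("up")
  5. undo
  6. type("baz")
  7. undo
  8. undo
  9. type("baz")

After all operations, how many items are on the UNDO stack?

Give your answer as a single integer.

Answer: 3

Derivation:
After op 1 (type): buf='abc' undo_depth=1 redo_depth=0
After op 2 (type): buf='abcdog' undo_depth=2 redo_depth=0
After op 3 (type): buf='abcdoghi' undo_depth=3 redo_depth=0
After op 4 (type): buf='abcdoghiup' undo_depth=4 redo_depth=0
After op 5 (undo): buf='abcdoghi' undo_depth=3 redo_depth=1
After op 6 (type): buf='abcdoghibaz' undo_depth=4 redo_depth=0
After op 7 (undo): buf='abcdoghi' undo_depth=3 redo_depth=1
After op 8 (undo): buf='abcdog' undo_depth=2 redo_depth=2
After op 9 (type): buf='abcdogbaz' undo_depth=3 redo_depth=0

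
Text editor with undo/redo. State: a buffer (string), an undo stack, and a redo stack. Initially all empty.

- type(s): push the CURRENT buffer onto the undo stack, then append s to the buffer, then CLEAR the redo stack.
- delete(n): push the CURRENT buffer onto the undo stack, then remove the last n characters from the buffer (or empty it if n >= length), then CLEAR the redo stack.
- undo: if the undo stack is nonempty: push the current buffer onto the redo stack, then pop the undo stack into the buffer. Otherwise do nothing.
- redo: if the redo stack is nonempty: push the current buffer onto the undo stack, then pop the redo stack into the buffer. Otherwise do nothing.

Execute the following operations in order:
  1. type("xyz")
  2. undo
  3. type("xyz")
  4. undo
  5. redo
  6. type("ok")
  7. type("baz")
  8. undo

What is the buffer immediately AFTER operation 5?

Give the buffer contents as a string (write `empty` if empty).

Answer: xyz

Derivation:
After op 1 (type): buf='xyz' undo_depth=1 redo_depth=0
After op 2 (undo): buf='(empty)' undo_depth=0 redo_depth=1
After op 3 (type): buf='xyz' undo_depth=1 redo_depth=0
After op 4 (undo): buf='(empty)' undo_depth=0 redo_depth=1
After op 5 (redo): buf='xyz' undo_depth=1 redo_depth=0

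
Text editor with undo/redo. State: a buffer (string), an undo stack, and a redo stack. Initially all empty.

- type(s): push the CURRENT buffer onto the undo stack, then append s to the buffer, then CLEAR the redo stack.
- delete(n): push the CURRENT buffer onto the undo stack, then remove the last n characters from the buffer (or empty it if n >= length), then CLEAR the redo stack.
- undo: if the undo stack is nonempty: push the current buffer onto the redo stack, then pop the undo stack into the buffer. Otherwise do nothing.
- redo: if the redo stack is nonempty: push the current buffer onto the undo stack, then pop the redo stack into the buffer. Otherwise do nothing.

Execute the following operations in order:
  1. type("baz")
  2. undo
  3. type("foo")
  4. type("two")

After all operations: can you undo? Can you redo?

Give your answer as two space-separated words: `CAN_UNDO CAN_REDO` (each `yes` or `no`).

After op 1 (type): buf='baz' undo_depth=1 redo_depth=0
After op 2 (undo): buf='(empty)' undo_depth=0 redo_depth=1
After op 3 (type): buf='foo' undo_depth=1 redo_depth=0
After op 4 (type): buf='footwo' undo_depth=2 redo_depth=0

Answer: yes no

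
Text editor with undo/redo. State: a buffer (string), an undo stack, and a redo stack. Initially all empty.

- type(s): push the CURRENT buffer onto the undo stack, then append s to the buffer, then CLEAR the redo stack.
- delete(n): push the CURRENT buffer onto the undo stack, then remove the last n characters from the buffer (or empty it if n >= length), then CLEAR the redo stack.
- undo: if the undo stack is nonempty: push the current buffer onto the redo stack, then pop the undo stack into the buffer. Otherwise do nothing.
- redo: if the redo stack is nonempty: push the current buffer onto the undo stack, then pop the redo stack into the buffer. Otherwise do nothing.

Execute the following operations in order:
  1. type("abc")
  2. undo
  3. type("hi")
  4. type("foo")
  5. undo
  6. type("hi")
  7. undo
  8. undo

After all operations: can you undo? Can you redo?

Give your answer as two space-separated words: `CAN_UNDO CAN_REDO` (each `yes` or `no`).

After op 1 (type): buf='abc' undo_depth=1 redo_depth=0
After op 2 (undo): buf='(empty)' undo_depth=0 redo_depth=1
After op 3 (type): buf='hi' undo_depth=1 redo_depth=0
After op 4 (type): buf='hifoo' undo_depth=2 redo_depth=0
After op 5 (undo): buf='hi' undo_depth=1 redo_depth=1
After op 6 (type): buf='hihi' undo_depth=2 redo_depth=0
After op 7 (undo): buf='hi' undo_depth=1 redo_depth=1
After op 8 (undo): buf='(empty)' undo_depth=0 redo_depth=2

Answer: no yes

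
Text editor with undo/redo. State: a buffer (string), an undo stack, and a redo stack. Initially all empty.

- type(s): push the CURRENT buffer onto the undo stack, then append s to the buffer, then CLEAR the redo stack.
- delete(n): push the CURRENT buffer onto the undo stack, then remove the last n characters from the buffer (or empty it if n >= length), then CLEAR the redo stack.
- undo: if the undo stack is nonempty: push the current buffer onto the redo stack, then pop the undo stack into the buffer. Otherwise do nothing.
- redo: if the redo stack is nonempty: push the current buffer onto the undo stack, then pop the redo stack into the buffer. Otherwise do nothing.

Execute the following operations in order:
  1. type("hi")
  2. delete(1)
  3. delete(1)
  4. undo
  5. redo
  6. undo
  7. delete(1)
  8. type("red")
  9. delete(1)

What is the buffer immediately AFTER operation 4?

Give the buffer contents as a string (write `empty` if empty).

After op 1 (type): buf='hi' undo_depth=1 redo_depth=0
After op 2 (delete): buf='h' undo_depth=2 redo_depth=0
After op 3 (delete): buf='(empty)' undo_depth=3 redo_depth=0
After op 4 (undo): buf='h' undo_depth=2 redo_depth=1

Answer: h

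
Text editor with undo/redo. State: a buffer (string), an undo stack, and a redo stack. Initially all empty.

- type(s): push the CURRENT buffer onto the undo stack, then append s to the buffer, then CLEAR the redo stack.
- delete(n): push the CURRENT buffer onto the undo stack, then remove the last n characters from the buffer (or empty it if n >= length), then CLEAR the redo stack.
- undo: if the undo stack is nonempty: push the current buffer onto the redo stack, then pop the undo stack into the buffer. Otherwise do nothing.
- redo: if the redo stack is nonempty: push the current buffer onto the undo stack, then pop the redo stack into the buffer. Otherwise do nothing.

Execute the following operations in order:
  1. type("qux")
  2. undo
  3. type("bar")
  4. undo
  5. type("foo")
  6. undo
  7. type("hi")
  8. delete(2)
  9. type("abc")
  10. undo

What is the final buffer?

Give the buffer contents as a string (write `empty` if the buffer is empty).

After op 1 (type): buf='qux' undo_depth=1 redo_depth=0
After op 2 (undo): buf='(empty)' undo_depth=0 redo_depth=1
After op 3 (type): buf='bar' undo_depth=1 redo_depth=0
After op 4 (undo): buf='(empty)' undo_depth=0 redo_depth=1
After op 5 (type): buf='foo' undo_depth=1 redo_depth=0
After op 6 (undo): buf='(empty)' undo_depth=0 redo_depth=1
After op 7 (type): buf='hi' undo_depth=1 redo_depth=0
After op 8 (delete): buf='(empty)' undo_depth=2 redo_depth=0
After op 9 (type): buf='abc' undo_depth=3 redo_depth=0
After op 10 (undo): buf='(empty)' undo_depth=2 redo_depth=1

Answer: empty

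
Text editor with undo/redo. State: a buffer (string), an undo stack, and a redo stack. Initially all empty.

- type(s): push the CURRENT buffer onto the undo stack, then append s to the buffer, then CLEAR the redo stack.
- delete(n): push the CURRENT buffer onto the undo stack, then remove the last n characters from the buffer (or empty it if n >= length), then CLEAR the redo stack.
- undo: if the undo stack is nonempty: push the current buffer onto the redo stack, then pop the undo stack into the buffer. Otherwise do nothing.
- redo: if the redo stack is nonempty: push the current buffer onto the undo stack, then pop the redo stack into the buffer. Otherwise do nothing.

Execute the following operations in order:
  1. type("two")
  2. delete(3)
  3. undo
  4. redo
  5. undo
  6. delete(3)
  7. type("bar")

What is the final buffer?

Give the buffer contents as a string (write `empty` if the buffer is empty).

After op 1 (type): buf='two' undo_depth=1 redo_depth=0
After op 2 (delete): buf='(empty)' undo_depth=2 redo_depth=0
After op 3 (undo): buf='two' undo_depth=1 redo_depth=1
After op 4 (redo): buf='(empty)' undo_depth=2 redo_depth=0
After op 5 (undo): buf='two' undo_depth=1 redo_depth=1
After op 6 (delete): buf='(empty)' undo_depth=2 redo_depth=0
After op 7 (type): buf='bar' undo_depth=3 redo_depth=0

Answer: bar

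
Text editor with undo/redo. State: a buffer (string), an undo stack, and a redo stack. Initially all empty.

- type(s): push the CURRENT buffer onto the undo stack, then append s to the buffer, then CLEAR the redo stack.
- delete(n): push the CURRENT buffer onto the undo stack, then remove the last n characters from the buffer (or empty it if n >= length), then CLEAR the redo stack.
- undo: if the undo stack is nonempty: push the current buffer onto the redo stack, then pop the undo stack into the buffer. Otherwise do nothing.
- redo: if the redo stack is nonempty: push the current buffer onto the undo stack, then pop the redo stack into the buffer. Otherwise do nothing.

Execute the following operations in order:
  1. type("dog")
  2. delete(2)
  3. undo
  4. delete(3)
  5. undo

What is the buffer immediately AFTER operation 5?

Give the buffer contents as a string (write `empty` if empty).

Answer: dog

Derivation:
After op 1 (type): buf='dog' undo_depth=1 redo_depth=0
After op 2 (delete): buf='d' undo_depth=2 redo_depth=0
After op 3 (undo): buf='dog' undo_depth=1 redo_depth=1
After op 4 (delete): buf='(empty)' undo_depth=2 redo_depth=0
After op 5 (undo): buf='dog' undo_depth=1 redo_depth=1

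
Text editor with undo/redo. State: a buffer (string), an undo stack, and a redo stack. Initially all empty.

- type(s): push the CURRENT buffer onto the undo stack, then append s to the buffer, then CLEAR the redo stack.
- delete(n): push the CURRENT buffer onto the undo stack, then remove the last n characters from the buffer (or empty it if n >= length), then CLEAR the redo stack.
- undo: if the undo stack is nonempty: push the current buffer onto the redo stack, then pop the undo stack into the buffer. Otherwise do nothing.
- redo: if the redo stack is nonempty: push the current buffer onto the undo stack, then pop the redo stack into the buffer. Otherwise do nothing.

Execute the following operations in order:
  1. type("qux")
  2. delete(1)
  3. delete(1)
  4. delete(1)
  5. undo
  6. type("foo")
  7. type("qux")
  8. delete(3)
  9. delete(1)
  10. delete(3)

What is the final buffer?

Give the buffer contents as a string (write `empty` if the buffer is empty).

Answer: empty

Derivation:
After op 1 (type): buf='qux' undo_depth=1 redo_depth=0
After op 2 (delete): buf='qu' undo_depth=2 redo_depth=0
After op 3 (delete): buf='q' undo_depth=3 redo_depth=0
After op 4 (delete): buf='(empty)' undo_depth=4 redo_depth=0
After op 5 (undo): buf='q' undo_depth=3 redo_depth=1
After op 6 (type): buf='qfoo' undo_depth=4 redo_depth=0
After op 7 (type): buf='qfooqux' undo_depth=5 redo_depth=0
After op 8 (delete): buf='qfoo' undo_depth=6 redo_depth=0
After op 9 (delete): buf='qfo' undo_depth=7 redo_depth=0
After op 10 (delete): buf='(empty)' undo_depth=8 redo_depth=0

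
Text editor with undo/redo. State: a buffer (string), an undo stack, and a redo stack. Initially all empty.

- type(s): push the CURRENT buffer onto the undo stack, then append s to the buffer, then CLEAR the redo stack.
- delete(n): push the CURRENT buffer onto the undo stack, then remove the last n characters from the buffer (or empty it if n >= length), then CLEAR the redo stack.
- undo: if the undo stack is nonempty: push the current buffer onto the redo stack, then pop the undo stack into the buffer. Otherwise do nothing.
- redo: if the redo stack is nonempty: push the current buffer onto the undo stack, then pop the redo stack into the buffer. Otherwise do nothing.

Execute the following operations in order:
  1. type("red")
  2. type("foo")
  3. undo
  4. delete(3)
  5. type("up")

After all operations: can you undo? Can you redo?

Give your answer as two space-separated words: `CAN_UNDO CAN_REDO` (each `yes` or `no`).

After op 1 (type): buf='red' undo_depth=1 redo_depth=0
After op 2 (type): buf='redfoo' undo_depth=2 redo_depth=0
After op 3 (undo): buf='red' undo_depth=1 redo_depth=1
After op 4 (delete): buf='(empty)' undo_depth=2 redo_depth=0
After op 5 (type): buf='up' undo_depth=3 redo_depth=0

Answer: yes no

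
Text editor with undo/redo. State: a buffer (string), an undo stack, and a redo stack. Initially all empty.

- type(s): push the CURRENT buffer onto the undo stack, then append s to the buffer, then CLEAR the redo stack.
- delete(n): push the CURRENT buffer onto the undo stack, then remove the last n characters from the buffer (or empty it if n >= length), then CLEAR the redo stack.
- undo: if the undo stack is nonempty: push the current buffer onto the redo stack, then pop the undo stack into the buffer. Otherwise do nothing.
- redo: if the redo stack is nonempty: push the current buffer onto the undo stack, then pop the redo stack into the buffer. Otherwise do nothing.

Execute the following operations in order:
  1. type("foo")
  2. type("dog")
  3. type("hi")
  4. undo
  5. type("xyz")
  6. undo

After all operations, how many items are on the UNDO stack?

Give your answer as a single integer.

Answer: 2

Derivation:
After op 1 (type): buf='foo' undo_depth=1 redo_depth=0
After op 2 (type): buf='foodog' undo_depth=2 redo_depth=0
After op 3 (type): buf='foodoghi' undo_depth=3 redo_depth=0
After op 4 (undo): buf='foodog' undo_depth=2 redo_depth=1
After op 5 (type): buf='foodogxyz' undo_depth=3 redo_depth=0
After op 6 (undo): buf='foodog' undo_depth=2 redo_depth=1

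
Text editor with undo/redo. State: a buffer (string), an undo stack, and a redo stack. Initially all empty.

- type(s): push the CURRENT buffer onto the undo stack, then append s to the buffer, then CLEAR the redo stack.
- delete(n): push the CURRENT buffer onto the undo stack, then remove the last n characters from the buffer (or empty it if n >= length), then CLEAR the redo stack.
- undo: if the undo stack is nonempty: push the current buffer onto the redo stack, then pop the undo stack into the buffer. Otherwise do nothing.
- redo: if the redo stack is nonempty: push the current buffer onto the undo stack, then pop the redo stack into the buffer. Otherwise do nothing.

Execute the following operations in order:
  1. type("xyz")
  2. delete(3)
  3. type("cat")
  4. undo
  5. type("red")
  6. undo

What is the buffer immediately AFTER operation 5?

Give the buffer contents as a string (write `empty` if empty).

After op 1 (type): buf='xyz' undo_depth=1 redo_depth=0
After op 2 (delete): buf='(empty)' undo_depth=2 redo_depth=0
After op 3 (type): buf='cat' undo_depth=3 redo_depth=0
After op 4 (undo): buf='(empty)' undo_depth=2 redo_depth=1
After op 5 (type): buf='red' undo_depth=3 redo_depth=0

Answer: red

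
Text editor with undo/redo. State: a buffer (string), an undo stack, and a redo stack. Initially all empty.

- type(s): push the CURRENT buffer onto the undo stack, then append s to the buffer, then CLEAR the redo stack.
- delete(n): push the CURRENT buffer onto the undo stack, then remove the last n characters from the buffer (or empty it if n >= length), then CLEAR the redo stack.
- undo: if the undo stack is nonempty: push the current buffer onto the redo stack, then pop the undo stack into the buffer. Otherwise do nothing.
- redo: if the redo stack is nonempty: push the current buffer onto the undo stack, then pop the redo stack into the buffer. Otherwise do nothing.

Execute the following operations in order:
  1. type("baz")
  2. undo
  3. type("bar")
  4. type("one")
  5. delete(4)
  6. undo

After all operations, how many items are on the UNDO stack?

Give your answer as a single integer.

After op 1 (type): buf='baz' undo_depth=1 redo_depth=0
After op 2 (undo): buf='(empty)' undo_depth=0 redo_depth=1
After op 3 (type): buf='bar' undo_depth=1 redo_depth=0
After op 4 (type): buf='barone' undo_depth=2 redo_depth=0
After op 5 (delete): buf='ba' undo_depth=3 redo_depth=0
After op 6 (undo): buf='barone' undo_depth=2 redo_depth=1

Answer: 2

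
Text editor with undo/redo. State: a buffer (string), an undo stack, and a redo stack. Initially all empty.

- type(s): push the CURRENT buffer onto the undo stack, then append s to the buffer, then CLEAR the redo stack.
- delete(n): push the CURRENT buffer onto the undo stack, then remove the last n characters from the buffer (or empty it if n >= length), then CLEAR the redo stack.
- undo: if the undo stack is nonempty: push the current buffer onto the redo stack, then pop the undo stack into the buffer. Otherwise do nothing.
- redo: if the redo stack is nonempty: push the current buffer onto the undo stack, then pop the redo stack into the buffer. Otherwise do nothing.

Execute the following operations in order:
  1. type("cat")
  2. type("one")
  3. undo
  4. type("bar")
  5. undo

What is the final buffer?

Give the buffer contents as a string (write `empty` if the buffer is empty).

After op 1 (type): buf='cat' undo_depth=1 redo_depth=0
After op 2 (type): buf='catone' undo_depth=2 redo_depth=0
After op 3 (undo): buf='cat' undo_depth=1 redo_depth=1
After op 4 (type): buf='catbar' undo_depth=2 redo_depth=0
After op 5 (undo): buf='cat' undo_depth=1 redo_depth=1

Answer: cat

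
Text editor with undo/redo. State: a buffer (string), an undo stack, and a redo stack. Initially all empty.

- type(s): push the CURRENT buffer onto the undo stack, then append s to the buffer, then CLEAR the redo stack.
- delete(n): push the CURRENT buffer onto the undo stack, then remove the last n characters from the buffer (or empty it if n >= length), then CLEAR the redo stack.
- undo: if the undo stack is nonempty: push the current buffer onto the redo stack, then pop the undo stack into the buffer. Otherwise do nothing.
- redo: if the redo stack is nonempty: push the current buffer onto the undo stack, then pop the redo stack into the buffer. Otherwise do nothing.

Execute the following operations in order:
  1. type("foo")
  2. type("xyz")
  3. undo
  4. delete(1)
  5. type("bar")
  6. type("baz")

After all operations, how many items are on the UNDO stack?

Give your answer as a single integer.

Answer: 4

Derivation:
After op 1 (type): buf='foo' undo_depth=1 redo_depth=0
After op 2 (type): buf='fooxyz' undo_depth=2 redo_depth=0
After op 3 (undo): buf='foo' undo_depth=1 redo_depth=1
After op 4 (delete): buf='fo' undo_depth=2 redo_depth=0
After op 5 (type): buf='fobar' undo_depth=3 redo_depth=0
After op 6 (type): buf='fobarbaz' undo_depth=4 redo_depth=0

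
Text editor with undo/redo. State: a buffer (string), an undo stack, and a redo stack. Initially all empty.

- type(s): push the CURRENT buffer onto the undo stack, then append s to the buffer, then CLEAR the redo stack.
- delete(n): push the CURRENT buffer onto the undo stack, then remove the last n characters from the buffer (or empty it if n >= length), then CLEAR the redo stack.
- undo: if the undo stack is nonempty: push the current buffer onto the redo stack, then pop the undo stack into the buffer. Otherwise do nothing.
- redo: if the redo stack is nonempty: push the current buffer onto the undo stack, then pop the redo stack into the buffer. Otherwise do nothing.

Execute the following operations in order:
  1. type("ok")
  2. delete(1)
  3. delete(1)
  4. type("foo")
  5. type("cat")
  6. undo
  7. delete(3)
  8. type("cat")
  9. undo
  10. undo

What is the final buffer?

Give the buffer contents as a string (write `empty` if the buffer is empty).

Answer: foo

Derivation:
After op 1 (type): buf='ok' undo_depth=1 redo_depth=0
After op 2 (delete): buf='o' undo_depth=2 redo_depth=0
After op 3 (delete): buf='(empty)' undo_depth=3 redo_depth=0
After op 4 (type): buf='foo' undo_depth=4 redo_depth=0
After op 5 (type): buf='foocat' undo_depth=5 redo_depth=0
After op 6 (undo): buf='foo' undo_depth=4 redo_depth=1
After op 7 (delete): buf='(empty)' undo_depth=5 redo_depth=0
After op 8 (type): buf='cat' undo_depth=6 redo_depth=0
After op 9 (undo): buf='(empty)' undo_depth=5 redo_depth=1
After op 10 (undo): buf='foo' undo_depth=4 redo_depth=2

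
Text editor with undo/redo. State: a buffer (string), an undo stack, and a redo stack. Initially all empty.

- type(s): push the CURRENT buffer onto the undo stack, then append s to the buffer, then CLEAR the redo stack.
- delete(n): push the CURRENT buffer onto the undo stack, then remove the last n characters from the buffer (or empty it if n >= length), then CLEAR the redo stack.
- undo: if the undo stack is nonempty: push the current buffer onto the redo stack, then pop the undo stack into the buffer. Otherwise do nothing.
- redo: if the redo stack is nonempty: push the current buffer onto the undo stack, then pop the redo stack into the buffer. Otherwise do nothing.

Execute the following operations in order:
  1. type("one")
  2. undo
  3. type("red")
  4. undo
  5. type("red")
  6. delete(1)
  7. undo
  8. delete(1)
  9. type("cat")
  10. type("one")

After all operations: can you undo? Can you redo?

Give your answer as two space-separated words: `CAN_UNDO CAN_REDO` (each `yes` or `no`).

After op 1 (type): buf='one' undo_depth=1 redo_depth=0
After op 2 (undo): buf='(empty)' undo_depth=0 redo_depth=1
After op 3 (type): buf='red' undo_depth=1 redo_depth=0
After op 4 (undo): buf='(empty)' undo_depth=0 redo_depth=1
After op 5 (type): buf='red' undo_depth=1 redo_depth=0
After op 6 (delete): buf='re' undo_depth=2 redo_depth=0
After op 7 (undo): buf='red' undo_depth=1 redo_depth=1
After op 8 (delete): buf='re' undo_depth=2 redo_depth=0
After op 9 (type): buf='recat' undo_depth=3 redo_depth=0
After op 10 (type): buf='recatone' undo_depth=4 redo_depth=0

Answer: yes no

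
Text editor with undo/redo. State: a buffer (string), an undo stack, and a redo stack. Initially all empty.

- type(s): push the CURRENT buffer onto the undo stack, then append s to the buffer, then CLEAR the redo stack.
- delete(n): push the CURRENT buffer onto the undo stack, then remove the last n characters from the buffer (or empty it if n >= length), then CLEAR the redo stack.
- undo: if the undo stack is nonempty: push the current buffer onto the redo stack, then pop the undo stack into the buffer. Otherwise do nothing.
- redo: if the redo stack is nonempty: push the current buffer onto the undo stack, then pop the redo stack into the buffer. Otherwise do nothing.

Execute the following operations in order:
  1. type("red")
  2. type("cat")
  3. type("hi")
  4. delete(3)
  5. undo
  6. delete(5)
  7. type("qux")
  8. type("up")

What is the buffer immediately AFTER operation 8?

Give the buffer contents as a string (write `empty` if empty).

Answer: redquxup

Derivation:
After op 1 (type): buf='red' undo_depth=1 redo_depth=0
After op 2 (type): buf='redcat' undo_depth=2 redo_depth=0
After op 3 (type): buf='redcathi' undo_depth=3 redo_depth=0
After op 4 (delete): buf='redca' undo_depth=4 redo_depth=0
After op 5 (undo): buf='redcathi' undo_depth=3 redo_depth=1
After op 6 (delete): buf='red' undo_depth=4 redo_depth=0
After op 7 (type): buf='redqux' undo_depth=5 redo_depth=0
After op 8 (type): buf='redquxup' undo_depth=6 redo_depth=0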